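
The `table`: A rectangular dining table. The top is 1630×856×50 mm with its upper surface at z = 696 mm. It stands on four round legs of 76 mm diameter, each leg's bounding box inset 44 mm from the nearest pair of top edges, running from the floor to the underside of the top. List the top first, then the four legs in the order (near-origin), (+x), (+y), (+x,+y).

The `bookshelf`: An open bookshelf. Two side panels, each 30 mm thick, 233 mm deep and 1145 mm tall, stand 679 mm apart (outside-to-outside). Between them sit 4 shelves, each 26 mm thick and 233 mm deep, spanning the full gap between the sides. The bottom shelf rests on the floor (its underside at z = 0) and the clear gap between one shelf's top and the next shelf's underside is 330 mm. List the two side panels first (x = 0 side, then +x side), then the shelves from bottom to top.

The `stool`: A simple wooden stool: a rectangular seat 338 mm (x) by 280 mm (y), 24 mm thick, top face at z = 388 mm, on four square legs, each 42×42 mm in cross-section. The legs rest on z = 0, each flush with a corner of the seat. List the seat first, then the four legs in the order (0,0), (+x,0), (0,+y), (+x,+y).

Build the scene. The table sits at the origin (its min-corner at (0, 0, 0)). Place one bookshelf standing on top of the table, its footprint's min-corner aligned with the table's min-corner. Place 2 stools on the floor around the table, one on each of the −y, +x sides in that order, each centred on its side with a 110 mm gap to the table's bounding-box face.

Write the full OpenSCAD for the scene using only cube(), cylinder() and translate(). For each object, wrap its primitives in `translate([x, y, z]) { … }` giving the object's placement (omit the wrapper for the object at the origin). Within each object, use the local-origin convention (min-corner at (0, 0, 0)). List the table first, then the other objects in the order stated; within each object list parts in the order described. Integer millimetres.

translate([0, 0, 646]) cube([1630, 856, 50]);
translate([82, 82, 0]) cylinder(h = 646, r = 38);
translate([1548, 82, 0]) cylinder(h = 646, r = 38);
translate([82, 774, 0]) cylinder(h = 646, r = 38);
translate([1548, 774, 0]) cylinder(h = 646, r = 38);
translate([0, 0, 696]) {
  cube([30, 233, 1145]);
  translate([649, 0, 0]) cube([30, 233, 1145]);
  translate([30, 0, 0]) cube([619, 233, 26]);
  translate([30, 0, 356]) cube([619, 233, 26]);
  translate([30, 0, 712]) cube([619, 233, 26]);
  translate([30, 0, 1068]) cube([619, 233, 26]);
}
translate([646, -390, 0]) {
  translate([0, 0, 364]) cube([338, 280, 24]);
  cube([42, 42, 364]);
  translate([296, 0, 0]) cube([42, 42, 364]);
  translate([0, 238, 0]) cube([42, 42, 364]);
  translate([296, 238, 0]) cube([42, 42, 364]);
}
translate([1740, 288, 0]) {
  translate([0, 0, 364]) cube([338, 280, 24]);
  cube([42, 42, 364]);
  translate([296, 0, 0]) cube([42, 42, 364]);
  translate([0, 238, 0]) cube([42, 42, 364]);
  translate([296, 238, 0]) cube([42, 42, 364]);
}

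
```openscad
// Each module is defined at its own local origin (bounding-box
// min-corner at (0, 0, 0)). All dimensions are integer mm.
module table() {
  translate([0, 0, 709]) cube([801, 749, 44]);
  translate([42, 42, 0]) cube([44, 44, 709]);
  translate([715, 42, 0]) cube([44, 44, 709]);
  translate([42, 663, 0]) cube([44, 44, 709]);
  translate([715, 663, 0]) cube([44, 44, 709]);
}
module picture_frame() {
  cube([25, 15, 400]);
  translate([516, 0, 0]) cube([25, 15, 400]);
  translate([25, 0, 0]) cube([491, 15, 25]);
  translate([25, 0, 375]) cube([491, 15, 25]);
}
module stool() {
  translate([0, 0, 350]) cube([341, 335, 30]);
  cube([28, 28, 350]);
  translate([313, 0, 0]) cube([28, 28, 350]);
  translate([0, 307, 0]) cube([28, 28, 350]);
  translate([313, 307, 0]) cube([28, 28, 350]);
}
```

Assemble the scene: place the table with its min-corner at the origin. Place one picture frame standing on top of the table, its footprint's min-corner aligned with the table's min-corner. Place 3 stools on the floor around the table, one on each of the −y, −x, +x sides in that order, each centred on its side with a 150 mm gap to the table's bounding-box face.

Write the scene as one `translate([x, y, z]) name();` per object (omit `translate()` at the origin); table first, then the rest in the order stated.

table();
translate([0, 0, 753]) picture_frame();
translate([230, -485, 0]) stool();
translate([-491, 207, 0]) stool();
translate([951, 207, 0]) stool();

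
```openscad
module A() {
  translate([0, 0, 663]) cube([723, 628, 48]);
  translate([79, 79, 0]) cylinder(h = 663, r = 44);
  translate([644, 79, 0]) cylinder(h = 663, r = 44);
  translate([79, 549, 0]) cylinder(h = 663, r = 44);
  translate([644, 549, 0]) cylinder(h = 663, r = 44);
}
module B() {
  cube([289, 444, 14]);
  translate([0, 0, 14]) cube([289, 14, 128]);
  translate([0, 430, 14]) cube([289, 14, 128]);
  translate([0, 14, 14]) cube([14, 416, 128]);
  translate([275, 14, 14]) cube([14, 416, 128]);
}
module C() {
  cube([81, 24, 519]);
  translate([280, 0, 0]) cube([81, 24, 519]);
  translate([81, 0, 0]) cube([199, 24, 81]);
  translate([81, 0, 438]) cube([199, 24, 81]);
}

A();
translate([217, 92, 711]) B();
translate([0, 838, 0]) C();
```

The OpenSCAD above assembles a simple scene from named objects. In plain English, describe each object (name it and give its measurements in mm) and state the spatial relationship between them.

A is a rectangular dining table. The top is 723×628×48 mm with its upper surface at z = 711 mm. It stands on four round legs of 88 mm diameter, each leg's bounding box inset 35 mm from the nearest pair of top edges, running from the floor to the underside of the top.

B is an open storage box with external size 289×444×142 mm and wall thickness 14 mm (the base is also 14 mm thick). The base covers the whole footprint; the four walls stand on the base, with the y-facing walls full-width and the x-facing walls fitting between their inner faces.

C is a rectangular picture frame lying in the x–z plane (depth along y). The opening is 199 mm wide (x) by 357 mm tall (z), surrounded by a border 81 mm wide on all four sides. The frame is 24 mm deep and is made of two full-height vertical stiles with two horizontal rails fitted between them.

The open box is on top of the table, centred. The picture frame is on the floor beside the table on its +y side.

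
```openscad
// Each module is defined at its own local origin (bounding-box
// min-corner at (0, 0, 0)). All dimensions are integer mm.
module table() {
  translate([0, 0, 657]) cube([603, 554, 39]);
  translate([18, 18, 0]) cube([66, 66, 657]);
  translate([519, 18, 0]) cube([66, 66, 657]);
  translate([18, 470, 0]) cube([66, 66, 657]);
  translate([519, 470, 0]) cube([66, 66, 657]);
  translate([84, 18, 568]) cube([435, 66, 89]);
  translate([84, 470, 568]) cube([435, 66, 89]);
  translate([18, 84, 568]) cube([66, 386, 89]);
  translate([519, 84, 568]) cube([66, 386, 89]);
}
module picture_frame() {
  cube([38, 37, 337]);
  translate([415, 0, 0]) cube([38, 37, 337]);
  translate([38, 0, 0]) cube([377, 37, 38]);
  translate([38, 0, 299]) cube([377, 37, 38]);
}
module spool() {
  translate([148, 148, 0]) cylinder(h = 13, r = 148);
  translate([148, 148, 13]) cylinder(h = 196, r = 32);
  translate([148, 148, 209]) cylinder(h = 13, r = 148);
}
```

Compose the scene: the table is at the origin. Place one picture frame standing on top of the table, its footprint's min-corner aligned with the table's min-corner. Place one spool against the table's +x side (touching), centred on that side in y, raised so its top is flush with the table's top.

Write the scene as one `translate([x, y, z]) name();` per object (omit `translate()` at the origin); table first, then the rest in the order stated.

table();
translate([0, 0, 696]) picture_frame();
translate([603, 129, 474]) spool();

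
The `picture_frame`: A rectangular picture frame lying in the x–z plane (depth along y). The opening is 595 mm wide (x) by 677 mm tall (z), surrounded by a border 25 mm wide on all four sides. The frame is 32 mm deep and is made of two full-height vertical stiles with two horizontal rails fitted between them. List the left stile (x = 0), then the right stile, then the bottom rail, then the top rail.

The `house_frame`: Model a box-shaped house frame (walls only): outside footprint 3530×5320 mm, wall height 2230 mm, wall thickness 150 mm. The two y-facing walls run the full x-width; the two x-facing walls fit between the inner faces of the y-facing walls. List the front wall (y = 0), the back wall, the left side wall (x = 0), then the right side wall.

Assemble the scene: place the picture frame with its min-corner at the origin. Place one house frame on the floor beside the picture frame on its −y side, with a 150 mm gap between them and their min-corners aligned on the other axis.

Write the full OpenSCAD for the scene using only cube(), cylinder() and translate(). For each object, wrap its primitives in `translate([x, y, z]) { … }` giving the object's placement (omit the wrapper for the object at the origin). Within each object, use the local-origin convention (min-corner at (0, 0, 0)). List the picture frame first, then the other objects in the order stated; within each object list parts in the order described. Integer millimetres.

cube([25, 32, 727]);
translate([620, 0, 0]) cube([25, 32, 727]);
translate([25, 0, 0]) cube([595, 32, 25]);
translate([25, 0, 702]) cube([595, 32, 25]);
translate([0, -5470, 0]) {
  cube([3530, 150, 2230]);
  translate([0, 5170, 0]) cube([3530, 150, 2230]);
  translate([0, 150, 0]) cube([150, 5020, 2230]);
  translate([3380, 150, 0]) cube([150, 5020, 2230]);
}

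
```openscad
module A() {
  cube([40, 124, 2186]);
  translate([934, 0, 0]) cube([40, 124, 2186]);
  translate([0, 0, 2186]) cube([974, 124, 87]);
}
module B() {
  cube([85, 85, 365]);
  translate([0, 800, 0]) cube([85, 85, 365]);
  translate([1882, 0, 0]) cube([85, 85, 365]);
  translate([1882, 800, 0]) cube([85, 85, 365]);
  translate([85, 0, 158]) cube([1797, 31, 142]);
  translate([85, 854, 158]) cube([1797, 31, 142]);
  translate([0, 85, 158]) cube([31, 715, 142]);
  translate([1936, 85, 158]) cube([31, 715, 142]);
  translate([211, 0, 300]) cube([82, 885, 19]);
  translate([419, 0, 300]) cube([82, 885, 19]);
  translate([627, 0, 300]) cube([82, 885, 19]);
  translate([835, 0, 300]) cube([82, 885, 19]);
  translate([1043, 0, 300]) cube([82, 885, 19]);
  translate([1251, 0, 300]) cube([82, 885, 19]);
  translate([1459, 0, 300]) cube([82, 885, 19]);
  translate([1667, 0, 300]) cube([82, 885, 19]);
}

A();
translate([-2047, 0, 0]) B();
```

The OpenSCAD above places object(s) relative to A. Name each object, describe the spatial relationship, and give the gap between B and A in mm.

A is a door frame. B is a bed frame. The bed frame is on the floor beside the door frame on its −x side. The gap between the bed frame and the door frame is 80 mm.

The bed frame's nearest face is 80 mm from the door frame's −x face.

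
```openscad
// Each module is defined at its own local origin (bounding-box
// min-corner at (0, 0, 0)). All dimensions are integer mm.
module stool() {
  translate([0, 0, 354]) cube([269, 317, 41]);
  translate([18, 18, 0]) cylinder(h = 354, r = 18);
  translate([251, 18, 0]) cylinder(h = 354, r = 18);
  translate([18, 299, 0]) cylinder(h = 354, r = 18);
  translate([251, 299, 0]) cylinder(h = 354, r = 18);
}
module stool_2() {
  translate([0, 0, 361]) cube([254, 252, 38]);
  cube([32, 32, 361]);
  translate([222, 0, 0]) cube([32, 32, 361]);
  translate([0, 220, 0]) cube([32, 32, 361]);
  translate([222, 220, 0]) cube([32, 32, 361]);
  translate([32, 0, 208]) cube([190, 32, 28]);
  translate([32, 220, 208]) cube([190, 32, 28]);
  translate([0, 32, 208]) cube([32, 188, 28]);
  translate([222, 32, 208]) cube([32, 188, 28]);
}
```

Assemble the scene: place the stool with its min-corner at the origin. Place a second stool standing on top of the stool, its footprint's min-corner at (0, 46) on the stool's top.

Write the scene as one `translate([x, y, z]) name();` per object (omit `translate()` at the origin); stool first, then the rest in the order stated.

stool();
translate([0, 46, 395]) stool_2();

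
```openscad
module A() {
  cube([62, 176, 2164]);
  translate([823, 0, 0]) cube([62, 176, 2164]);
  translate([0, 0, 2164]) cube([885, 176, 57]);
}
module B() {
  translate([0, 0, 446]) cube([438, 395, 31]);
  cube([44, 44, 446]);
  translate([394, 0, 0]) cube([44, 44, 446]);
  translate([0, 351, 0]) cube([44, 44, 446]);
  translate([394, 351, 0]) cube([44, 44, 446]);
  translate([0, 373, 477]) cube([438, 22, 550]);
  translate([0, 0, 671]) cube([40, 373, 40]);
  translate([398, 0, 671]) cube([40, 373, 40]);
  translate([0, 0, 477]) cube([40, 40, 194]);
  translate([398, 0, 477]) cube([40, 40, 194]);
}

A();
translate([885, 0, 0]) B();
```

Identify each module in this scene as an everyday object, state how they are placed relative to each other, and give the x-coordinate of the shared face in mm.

A is a door frame. B is a chair. The chair is against the door frame's +x side, with their −y faces flush. The x-coordinate of the shared face is 885 mm.

The door frame's +x face and the chair's −x face are both at x = 885 mm.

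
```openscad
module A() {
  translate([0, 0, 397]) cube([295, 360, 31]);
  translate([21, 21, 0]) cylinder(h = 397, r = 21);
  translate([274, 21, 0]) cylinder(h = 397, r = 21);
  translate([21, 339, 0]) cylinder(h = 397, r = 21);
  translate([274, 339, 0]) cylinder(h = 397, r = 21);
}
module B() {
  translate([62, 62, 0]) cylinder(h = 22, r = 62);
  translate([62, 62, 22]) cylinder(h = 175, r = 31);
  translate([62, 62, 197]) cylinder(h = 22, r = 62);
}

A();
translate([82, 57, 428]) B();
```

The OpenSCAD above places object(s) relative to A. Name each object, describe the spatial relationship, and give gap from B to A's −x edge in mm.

The spool's min-x is at 82; the stool's min-x is 0; gap = 82 mm.

A is a stool. B is a spool. The spool is on top of the stool. The gap from the spool to the stool's −x edge is 82 mm.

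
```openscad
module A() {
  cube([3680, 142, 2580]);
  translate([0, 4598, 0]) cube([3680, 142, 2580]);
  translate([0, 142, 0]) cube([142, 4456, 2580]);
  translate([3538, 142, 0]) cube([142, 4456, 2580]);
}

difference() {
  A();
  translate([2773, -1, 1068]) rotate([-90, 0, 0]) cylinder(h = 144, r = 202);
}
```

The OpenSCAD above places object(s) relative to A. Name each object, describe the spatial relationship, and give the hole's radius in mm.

A is a house frame. The house frame has a circular hole through its front wall. The hole's radius is 202 mm.

The subtracted cylinder has r = 202 mm.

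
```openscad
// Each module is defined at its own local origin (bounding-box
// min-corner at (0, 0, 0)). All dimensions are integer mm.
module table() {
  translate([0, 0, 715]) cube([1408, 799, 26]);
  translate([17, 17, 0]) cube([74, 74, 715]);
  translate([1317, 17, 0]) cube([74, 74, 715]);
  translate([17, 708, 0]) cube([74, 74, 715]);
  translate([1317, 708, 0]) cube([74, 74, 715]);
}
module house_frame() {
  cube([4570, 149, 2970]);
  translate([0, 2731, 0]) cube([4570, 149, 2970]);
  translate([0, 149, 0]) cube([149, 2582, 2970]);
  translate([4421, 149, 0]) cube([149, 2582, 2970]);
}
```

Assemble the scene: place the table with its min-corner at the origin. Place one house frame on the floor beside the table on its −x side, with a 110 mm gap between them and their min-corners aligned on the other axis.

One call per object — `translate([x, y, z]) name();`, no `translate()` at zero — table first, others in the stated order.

table();
translate([-4680, 0, 0]) house_frame();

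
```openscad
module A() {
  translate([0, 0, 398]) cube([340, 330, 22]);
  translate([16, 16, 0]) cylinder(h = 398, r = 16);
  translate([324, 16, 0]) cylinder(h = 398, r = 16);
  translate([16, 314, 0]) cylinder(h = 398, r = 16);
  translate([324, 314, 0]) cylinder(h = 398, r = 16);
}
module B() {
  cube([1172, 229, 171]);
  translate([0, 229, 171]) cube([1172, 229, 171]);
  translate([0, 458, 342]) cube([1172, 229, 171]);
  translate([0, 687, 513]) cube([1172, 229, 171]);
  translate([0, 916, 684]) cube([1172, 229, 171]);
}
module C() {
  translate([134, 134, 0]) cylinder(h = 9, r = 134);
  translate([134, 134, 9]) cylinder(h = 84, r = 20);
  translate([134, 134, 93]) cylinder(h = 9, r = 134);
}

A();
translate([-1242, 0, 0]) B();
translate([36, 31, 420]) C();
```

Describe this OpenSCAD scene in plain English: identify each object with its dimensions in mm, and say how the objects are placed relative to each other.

A is a four-legged stool. The seat is a 340×330×22 mm slab whose top surface is at z = 420 mm; four round legs, each 32 mm in diameter, run from the floor (z = 0) to the underside of the seat, each leg's axis is inset half a diameter from the nearest pair of seat edges (so the leg's bounding box is flush with the corner).

B is a run of 5 identical solid stair steps. Each tread is 1172×229 mm and each step block is 171 mm high. Step 1 rests on the floor; step k is offset from step 1 by (k−1)×229 mm in y and (k−1)×171 mm in z.

C is a spool: two coaxial disc flanges of radius 134 mm and thickness 9 mm, joined by a core cylinder of radius 20 mm and height 84 mm. The lower flange rests on z = 0 and the three cylinders share a vertical axis.

The staircase is on the floor beside the stool on its −x side. The spool is on top of the stool, centred.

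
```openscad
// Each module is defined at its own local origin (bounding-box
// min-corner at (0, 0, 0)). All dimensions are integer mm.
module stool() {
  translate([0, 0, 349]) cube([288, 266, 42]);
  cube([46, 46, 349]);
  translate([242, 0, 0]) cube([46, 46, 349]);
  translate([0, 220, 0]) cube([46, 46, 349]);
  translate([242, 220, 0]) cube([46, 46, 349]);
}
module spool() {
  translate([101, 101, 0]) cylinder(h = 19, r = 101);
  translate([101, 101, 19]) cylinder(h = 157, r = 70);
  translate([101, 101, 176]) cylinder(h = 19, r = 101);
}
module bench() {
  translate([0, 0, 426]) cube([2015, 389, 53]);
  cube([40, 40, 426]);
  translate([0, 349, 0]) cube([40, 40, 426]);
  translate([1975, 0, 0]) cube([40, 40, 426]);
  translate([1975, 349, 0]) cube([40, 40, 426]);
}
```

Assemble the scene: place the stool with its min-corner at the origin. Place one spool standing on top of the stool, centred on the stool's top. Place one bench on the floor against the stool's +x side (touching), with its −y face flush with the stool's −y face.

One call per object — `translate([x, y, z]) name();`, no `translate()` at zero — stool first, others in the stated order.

stool();
translate([43, 32, 391]) spool();
translate([288, 0, 0]) bench();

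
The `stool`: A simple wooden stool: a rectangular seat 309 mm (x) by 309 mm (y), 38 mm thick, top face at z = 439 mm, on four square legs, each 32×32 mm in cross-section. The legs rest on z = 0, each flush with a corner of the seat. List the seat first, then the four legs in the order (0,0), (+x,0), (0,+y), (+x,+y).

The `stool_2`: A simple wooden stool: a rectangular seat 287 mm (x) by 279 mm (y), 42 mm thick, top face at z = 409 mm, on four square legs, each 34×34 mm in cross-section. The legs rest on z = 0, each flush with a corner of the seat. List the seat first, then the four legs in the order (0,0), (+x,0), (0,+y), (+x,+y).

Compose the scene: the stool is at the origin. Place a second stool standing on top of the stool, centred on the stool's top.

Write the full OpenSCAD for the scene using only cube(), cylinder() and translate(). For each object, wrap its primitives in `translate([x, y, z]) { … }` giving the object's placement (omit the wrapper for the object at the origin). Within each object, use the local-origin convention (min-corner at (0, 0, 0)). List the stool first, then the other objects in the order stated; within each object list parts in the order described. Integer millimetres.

translate([0, 0, 401]) cube([309, 309, 38]);
cube([32, 32, 401]);
translate([277, 0, 0]) cube([32, 32, 401]);
translate([0, 277, 0]) cube([32, 32, 401]);
translate([277, 277, 0]) cube([32, 32, 401]);
translate([11, 15, 439]) {
  translate([0, 0, 367]) cube([287, 279, 42]);
  cube([34, 34, 367]);
  translate([253, 0, 0]) cube([34, 34, 367]);
  translate([0, 245, 0]) cube([34, 34, 367]);
  translate([253, 245, 0]) cube([34, 34, 367]);
}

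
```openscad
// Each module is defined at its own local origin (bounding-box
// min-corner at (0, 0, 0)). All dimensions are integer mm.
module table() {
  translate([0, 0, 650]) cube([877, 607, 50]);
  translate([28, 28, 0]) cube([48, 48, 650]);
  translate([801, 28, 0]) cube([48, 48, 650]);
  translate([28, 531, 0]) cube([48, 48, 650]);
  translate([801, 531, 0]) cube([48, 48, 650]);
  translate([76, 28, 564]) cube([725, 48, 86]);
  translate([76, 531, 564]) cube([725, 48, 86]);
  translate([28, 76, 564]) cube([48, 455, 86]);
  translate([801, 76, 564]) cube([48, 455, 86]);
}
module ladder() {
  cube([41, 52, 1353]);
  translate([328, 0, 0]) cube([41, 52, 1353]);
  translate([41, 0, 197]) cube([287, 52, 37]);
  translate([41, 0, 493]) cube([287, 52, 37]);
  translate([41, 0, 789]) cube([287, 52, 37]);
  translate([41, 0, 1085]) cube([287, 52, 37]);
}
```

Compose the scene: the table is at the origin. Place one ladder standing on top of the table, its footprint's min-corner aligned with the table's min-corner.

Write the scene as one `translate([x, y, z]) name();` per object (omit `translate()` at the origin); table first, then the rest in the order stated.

table();
translate([0, 0, 700]) ladder();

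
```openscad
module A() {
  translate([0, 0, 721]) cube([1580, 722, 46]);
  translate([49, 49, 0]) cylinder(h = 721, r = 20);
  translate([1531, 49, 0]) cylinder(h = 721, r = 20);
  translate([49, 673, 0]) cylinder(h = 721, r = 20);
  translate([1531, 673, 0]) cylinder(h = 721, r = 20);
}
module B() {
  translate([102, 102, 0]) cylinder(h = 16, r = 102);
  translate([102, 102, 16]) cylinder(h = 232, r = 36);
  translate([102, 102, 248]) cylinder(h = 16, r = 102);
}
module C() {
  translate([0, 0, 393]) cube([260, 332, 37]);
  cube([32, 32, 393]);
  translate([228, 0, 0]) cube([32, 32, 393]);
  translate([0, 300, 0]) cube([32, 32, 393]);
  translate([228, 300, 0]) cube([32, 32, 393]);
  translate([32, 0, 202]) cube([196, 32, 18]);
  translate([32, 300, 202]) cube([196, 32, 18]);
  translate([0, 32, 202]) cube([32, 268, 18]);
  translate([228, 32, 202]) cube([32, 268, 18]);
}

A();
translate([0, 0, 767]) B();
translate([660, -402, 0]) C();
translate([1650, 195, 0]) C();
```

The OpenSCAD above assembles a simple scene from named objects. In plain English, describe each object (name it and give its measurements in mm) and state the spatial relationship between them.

A is a table with a 1580×722 mm rectangular top, 46 mm thick, top surface at z = 767 mm, supported by four round legs of 40 mm diameter, each leg's bounding box inset 29 mm from the nearest pair of top edges, running from the floor.

B is a spool: two coaxial disc flanges of radius 102 mm and thickness 16 mm, joined by a core cylinder of radius 36 mm and height 232 mm. The lower flange rests on z = 0 and the three cylinders share a vertical axis.

C is a four-legged stool. The seat is 260×332 mm, 37 mm thick, top at z = 430 mm. It stands on four square legs, each 32×32 mm in cross-section, from z = 0 to the seat underside, each flush with a corner of the seat. Four stretchers, 32 mm wide and 18 mm tall, connect adjacent legs with their undersides at z = 202 mm, each running between the inner faces of the legs it joins and aligned with the legs' outer faces on the other axis.

The spool is on top of the table. Two stools sit around the table at the −y, +x sides.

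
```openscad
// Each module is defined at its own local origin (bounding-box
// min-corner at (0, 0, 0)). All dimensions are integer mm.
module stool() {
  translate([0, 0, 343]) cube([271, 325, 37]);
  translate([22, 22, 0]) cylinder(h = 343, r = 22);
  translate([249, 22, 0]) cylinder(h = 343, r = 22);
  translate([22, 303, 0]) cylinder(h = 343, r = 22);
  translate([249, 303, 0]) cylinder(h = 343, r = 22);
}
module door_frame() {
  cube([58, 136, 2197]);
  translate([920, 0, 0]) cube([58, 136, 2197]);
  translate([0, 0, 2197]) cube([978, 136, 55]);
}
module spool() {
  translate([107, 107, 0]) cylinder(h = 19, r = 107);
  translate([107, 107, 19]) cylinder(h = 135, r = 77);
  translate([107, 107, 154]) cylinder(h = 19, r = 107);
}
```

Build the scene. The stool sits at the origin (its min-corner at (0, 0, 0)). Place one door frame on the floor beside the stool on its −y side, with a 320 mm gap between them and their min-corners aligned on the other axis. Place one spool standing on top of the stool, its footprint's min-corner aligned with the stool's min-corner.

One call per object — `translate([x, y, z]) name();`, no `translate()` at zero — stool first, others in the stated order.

stool();
translate([0, -456, 0]) door_frame();
translate([0, 0, 380]) spool();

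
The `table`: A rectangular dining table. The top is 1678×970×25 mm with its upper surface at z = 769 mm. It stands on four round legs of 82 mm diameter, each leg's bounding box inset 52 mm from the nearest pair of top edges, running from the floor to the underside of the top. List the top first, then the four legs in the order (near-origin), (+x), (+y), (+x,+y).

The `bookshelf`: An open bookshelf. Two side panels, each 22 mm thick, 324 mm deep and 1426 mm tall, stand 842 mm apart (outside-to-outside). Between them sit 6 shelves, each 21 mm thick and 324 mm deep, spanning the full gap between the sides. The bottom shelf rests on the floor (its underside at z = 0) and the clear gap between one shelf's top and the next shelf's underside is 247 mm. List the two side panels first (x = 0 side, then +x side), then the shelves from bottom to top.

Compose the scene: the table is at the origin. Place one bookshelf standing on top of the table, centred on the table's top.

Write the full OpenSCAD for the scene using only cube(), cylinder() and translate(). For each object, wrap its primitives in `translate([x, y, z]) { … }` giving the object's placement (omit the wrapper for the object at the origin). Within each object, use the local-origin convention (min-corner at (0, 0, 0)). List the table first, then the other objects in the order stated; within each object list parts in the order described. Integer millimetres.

translate([0, 0, 744]) cube([1678, 970, 25]);
translate([93, 93, 0]) cylinder(h = 744, r = 41);
translate([1585, 93, 0]) cylinder(h = 744, r = 41);
translate([93, 877, 0]) cylinder(h = 744, r = 41);
translate([1585, 877, 0]) cylinder(h = 744, r = 41);
translate([418, 323, 769]) {
  cube([22, 324, 1426]);
  translate([820, 0, 0]) cube([22, 324, 1426]);
  translate([22, 0, 0]) cube([798, 324, 21]);
  translate([22, 0, 268]) cube([798, 324, 21]);
  translate([22, 0, 536]) cube([798, 324, 21]);
  translate([22, 0, 804]) cube([798, 324, 21]);
  translate([22, 0, 1072]) cube([798, 324, 21]);
  translate([22, 0, 1340]) cube([798, 324, 21]);
}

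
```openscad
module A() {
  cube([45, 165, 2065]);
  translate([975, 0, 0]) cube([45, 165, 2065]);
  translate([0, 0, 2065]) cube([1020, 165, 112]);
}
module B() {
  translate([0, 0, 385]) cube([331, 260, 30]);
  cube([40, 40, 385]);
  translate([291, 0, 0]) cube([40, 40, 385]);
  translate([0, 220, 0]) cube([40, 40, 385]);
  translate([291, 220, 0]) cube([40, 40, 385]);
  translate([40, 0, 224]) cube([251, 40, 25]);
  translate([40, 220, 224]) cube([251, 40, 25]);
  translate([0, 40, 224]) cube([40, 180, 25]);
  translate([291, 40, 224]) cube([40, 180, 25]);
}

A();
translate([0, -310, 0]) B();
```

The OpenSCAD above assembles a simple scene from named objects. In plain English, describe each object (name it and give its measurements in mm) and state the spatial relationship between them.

A is a door frame. The clear opening is 930 mm wide and 2065 mm high. Two 45 mm wide jambs, 165 mm deep, stand either side of the opening from the floor to the top of the opening. A 112 mm thick head sits across the top of both jambs, spanning the full outside width of the frame.

B is a four-legged stool. The seat is 331×260 mm, 30 mm thick, top at z = 415 mm. It stands on four square legs, each 40×40 mm in cross-section, from z = 0 to the seat underside, each flush with a corner of the seat. Four stretchers, 40 mm wide and 25 mm tall, connect adjacent legs with their undersides at z = 224 mm, each running between the inner faces of the legs it joins and aligned with the legs' outer faces on the other axis.

The stool is on the floor beside the door frame on its −y side.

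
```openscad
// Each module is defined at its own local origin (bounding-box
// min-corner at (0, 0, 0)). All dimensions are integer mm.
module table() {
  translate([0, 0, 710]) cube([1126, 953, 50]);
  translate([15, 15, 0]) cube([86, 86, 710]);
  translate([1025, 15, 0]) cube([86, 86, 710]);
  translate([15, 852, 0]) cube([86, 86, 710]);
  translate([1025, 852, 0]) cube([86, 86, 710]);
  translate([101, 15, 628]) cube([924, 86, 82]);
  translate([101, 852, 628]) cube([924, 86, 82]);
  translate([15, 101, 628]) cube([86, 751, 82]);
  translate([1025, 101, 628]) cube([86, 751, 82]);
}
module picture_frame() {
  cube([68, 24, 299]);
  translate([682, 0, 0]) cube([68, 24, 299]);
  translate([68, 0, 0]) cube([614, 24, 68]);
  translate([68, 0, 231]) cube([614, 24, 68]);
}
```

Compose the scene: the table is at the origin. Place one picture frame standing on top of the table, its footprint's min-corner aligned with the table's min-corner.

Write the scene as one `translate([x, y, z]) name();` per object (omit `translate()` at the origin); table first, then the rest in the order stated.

table();
translate([0, 0, 760]) picture_frame();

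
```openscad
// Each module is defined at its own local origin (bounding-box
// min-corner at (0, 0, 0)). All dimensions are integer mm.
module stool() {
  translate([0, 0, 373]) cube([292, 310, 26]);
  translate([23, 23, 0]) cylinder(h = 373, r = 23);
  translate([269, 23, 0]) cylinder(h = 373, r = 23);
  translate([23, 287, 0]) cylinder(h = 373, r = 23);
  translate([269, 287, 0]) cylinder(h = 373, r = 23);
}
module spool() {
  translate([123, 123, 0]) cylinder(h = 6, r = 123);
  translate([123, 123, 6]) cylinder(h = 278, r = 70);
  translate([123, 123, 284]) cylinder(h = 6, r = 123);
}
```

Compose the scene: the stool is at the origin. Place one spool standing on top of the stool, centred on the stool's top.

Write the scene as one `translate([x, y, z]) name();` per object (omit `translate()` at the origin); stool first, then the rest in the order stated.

stool();
translate([23, 32, 399]) spool();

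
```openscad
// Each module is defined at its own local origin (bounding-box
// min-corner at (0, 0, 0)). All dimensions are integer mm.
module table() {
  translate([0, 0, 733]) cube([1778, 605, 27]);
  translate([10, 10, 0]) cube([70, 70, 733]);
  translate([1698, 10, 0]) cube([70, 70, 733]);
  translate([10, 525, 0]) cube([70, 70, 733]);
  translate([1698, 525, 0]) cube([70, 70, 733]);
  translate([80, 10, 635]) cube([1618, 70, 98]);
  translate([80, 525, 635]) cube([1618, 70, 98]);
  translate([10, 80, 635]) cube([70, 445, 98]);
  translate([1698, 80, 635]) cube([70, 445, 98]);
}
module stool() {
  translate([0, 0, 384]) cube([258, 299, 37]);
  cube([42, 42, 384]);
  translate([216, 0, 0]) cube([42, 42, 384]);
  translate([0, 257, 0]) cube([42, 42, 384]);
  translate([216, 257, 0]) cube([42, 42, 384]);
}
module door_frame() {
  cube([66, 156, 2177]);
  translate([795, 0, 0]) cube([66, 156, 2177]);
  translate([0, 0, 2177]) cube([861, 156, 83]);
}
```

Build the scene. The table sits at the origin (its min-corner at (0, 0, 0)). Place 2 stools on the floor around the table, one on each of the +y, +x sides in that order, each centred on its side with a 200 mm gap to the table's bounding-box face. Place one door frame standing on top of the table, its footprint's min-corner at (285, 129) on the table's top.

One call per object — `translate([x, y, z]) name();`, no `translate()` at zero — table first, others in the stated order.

table();
translate([760, 805, 0]) stool();
translate([1978, 153, 0]) stool();
translate([285, 129, 760]) door_frame();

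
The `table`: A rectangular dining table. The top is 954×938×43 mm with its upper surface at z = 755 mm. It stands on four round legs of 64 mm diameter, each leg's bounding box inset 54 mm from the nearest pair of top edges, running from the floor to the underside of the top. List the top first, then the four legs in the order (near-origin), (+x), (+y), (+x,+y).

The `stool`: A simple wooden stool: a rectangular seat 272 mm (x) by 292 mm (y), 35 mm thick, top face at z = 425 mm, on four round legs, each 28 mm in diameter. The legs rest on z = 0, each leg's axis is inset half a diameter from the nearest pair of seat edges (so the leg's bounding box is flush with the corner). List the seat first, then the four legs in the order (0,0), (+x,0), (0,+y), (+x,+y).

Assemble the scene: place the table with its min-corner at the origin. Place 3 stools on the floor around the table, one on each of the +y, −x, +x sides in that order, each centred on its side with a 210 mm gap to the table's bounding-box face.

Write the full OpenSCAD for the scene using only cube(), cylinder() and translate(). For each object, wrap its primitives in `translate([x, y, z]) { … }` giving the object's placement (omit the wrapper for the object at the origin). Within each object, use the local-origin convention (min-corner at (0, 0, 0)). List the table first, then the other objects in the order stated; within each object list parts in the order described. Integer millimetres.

translate([0, 0, 712]) cube([954, 938, 43]);
translate([86, 86, 0]) cylinder(h = 712, r = 32);
translate([868, 86, 0]) cylinder(h = 712, r = 32);
translate([86, 852, 0]) cylinder(h = 712, r = 32);
translate([868, 852, 0]) cylinder(h = 712, r = 32);
translate([341, 1148, 0]) {
  translate([0, 0, 390]) cube([272, 292, 35]);
  translate([14, 14, 0]) cylinder(h = 390, r = 14);
  translate([258, 14, 0]) cylinder(h = 390, r = 14);
  translate([14, 278, 0]) cylinder(h = 390, r = 14);
  translate([258, 278, 0]) cylinder(h = 390, r = 14);
}
translate([-482, 323, 0]) {
  translate([0, 0, 390]) cube([272, 292, 35]);
  translate([14, 14, 0]) cylinder(h = 390, r = 14);
  translate([258, 14, 0]) cylinder(h = 390, r = 14);
  translate([14, 278, 0]) cylinder(h = 390, r = 14);
  translate([258, 278, 0]) cylinder(h = 390, r = 14);
}
translate([1164, 323, 0]) {
  translate([0, 0, 390]) cube([272, 292, 35]);
  translate([14, 14, 0]) cylinder(h = 390, r = 14);
  translate([258, 14, 0]) cylinder(h = 390, r = 14);
  translate([14, 278, 0]) cylinder(h = 390, r = 14);
  translate([258, 278, 0]) cylinder(h = 390, r = 14);
}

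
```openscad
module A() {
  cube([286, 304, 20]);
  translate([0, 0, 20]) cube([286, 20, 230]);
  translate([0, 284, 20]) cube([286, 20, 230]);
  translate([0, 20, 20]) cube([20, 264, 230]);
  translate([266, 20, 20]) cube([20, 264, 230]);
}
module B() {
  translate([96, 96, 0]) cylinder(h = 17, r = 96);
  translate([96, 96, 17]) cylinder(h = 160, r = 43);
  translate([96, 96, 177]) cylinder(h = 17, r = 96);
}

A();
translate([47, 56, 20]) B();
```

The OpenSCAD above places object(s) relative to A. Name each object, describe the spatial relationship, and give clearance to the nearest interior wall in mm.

A is an open box. B is a spool. The spool sits inside the open box, centred. The clearance to the nearest interior wall is 27 mm.

Clearances: x = 27, y = 36; minimum 27 mm.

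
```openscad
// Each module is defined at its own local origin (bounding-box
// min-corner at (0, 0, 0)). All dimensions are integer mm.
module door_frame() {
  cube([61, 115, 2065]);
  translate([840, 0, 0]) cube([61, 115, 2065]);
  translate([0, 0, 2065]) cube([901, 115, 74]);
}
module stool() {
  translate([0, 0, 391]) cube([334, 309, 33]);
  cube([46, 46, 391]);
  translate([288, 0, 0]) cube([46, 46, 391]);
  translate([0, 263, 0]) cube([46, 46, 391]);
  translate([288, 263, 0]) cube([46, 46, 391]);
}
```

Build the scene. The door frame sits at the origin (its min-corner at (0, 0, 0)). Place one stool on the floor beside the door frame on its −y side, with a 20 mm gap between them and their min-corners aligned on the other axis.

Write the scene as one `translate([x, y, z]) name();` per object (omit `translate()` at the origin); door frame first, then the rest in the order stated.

door_frame();
translate([0, -329, 0]) stool();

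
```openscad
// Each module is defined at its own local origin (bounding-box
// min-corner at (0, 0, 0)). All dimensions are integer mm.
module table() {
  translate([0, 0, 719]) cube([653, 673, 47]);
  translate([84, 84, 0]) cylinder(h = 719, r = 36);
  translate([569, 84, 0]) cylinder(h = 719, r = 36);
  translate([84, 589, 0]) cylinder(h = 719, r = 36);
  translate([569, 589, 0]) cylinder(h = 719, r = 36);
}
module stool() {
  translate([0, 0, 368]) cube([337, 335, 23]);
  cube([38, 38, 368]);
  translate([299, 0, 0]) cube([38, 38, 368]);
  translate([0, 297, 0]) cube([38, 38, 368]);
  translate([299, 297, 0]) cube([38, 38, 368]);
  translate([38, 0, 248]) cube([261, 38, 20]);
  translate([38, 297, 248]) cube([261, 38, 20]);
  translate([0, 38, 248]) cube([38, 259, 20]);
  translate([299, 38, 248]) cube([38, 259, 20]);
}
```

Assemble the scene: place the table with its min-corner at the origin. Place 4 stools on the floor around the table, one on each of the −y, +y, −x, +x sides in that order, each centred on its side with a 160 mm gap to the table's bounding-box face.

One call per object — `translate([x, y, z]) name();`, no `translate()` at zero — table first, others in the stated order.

table();
translate([158, -495, 0]) stool();
translate([158, 833, 0]) stool();
translate([-497, 169, 0]) stool();
translate([813, 169, 0]) stool();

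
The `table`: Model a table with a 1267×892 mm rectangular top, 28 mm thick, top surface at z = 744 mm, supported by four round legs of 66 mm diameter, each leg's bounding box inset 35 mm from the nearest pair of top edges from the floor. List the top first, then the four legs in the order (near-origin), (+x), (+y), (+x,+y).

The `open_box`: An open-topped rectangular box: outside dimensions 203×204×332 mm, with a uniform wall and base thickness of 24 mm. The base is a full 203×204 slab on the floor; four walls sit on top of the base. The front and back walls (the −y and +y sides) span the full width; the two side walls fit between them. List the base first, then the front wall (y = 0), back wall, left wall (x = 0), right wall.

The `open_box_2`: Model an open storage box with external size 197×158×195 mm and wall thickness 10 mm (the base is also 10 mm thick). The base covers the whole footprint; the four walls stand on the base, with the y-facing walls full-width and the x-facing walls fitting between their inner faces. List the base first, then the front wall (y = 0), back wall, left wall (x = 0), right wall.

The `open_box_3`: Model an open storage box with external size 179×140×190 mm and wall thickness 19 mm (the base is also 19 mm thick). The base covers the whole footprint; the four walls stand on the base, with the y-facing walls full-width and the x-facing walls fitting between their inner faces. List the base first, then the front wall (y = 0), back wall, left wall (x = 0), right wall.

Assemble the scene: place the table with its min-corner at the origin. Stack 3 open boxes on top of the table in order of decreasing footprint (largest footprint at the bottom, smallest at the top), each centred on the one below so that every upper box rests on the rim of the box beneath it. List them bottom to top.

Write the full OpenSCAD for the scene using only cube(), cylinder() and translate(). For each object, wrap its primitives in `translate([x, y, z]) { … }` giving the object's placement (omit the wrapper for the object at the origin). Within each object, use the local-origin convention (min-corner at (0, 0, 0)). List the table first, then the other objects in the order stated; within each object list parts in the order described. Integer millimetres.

translate([0, 0, 716]) cube([1267, 892, 28]);
translate([68, 68, 0]) cylinder(h = 716, r = 33);
translate([1199, 68, 0]) cylinder(h = 716, r = 33);
translate([68, 824, 0]) cylinder(h = 716, r = 33);
translate([1199, 824, 0]) cylinder(h = 716, r = 33);
translate([532, 344, 744]) {
  cube([203, 204, 24]);
  translate([0, 0, 24]) cube([203, 24, 308]);
  translate([0, 180, 24]) cube([203, 24, 308]);
  translate([0, 24, 24]) cube([24, 156, 308]);
  translate([179, 24, 24]) cube([24, 156, 308]);
}
translate([535, 367, 1076]) {
  cube([197, 158, 10]);
  translate([0, 0, 10]) cube([197, 10, 185]);
  translate([0, 148, 10]) cube([197, 10, 185]);
  translate([0, 10, 10]) cube([10, 138, 185]);
  translate([187, 10, 10]) cube([10, 138, 185]);
}
translate([544, 376, 1271]) {
  cube([179, 140, 19]);
  translate([0, 0, 19]) cube([179, 19, 171]);
  translate([0, 121, 19]) cube([179, 19, 171]);
  translate([0, 19, 19]) cube([19, 102, 171]);
  translate([160, 19, 19]) cube([19, 102, 171]);
}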